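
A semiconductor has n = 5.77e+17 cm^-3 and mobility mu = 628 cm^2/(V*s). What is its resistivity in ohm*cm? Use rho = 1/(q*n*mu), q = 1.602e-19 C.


Step 1: sigma = q * n * mu = 1.602e-19 * 5.77e+17 * 628 = 5.80494e+01 S/cm
Step 2: rho = 1 / sigma = 1 / 5.80494e+01 = 0.01723 ohm*cm

0.01723


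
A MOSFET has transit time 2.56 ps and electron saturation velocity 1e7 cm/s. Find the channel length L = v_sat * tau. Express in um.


Step 1: tau in seconds = 2.56 ps * 1e-12 = 2.5600e-12 s
Step 2: L = v_sat * tau = 1e7 * 2.5600e-12 = 2.5600e-05 cm
Step 3: L in um = 2.5600e-05 * 1e4 = 0.256 um

0.256


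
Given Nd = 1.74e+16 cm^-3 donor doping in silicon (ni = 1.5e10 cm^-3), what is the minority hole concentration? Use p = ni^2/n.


Step 1: Since Nd >> ni, n ≈ Nd = 1.74e+16 cm^-3
Step 2: p = ni^2 / n = (1.5e10)^2 / 1.74e+16
Step 3: p = 2.25e20 / 1.74e+16 = 1.29e+04 cm^-3

1.29e+04


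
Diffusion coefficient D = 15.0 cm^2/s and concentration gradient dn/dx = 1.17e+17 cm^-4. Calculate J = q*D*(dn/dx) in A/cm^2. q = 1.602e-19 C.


Step 1: J = q * D * (dn/dx)
Step 2: J = 1.602e-19 * 15.0 * 1.17e+17
Step 3: J = 2.81e-01 A/cm^2

2.81e-01


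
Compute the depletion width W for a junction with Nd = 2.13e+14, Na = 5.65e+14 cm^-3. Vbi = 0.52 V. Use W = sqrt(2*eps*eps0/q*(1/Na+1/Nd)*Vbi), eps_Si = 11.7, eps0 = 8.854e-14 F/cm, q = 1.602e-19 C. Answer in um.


Step 1: 1/Na + 1/Nd = 1/5.65e+14 + 1/2.13e+14 = 6.46475e-15
Step 2: 2*eps*eps0/q = 2*11.7*8.854e-14/1.602e-19 = 1.293281e+07
Step 3: W^2 = 1.293281e+07 * 6.46475e-15 * 0.52 = 4.34758e-08
Step 4: W = sqrt(4.34758e-08) = 2.085e-04 cm = 2.085 um

2.085


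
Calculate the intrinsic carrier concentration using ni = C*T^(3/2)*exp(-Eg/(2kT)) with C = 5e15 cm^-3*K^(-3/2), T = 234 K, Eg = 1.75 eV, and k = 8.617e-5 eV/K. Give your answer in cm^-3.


Step 1: Compute kT = 8.617e-5 * 234 = 0.02016378 eV
Step 2: Exponent = -Eg/(2kT) = -1.75/(2*0.02016378) = -43.39464
Step 3: T^(3/2) = 234^1.5 = 3579.51
Step 4: ni = 5e15 * 3579.51 * exp(-43.39464) = 2.55e+00 cm^-3

2.55e+00


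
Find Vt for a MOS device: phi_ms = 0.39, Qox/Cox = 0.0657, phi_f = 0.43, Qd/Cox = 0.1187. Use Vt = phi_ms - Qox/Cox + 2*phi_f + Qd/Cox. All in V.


Step 1: Vt = phi_ms - Qox/Cox + 2*phi_f + Qd/Cox
Step 2: Vt = 0.39 - 0.0657 + 2*0.43 + 0.1187
Step 3: Vt = 0.39 - 0.0657 + 0.86 + 0.1187
Step 4: Vt = 1.303 V

1.303


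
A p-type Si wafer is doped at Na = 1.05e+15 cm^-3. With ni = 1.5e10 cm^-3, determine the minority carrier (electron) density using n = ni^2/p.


Step 1: Majority hole concentration p ≈ Na = 1.05e+15 cm^-3
Step 2: n = ni^2 / Na = (1.5e10)^2 / 1.05e+15
Step 3: n = 2.14e+05 cm^-3

2.14e+05


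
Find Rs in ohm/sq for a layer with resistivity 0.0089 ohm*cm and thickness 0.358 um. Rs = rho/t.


Step 1: Convert thickness to cm: t = 0.358 um = 3.5800e-05 cm
Step 2: Rs = rho / t = 0.0089 / 3.5800e-05
Step 3: Rs = 248.6 ohm/sq

248.6


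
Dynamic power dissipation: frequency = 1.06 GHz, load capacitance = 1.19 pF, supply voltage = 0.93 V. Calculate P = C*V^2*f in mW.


Step 1: V^2 = 0.93^2 = 0.8649 V^2
Step 2: P = C*V^2*f = 1.19e-12 F * 0.8649 * 1.06e9 Hz
Step 3: P = 1.09098486e-03 W
Step 4: P = 1.091 mW

1.091


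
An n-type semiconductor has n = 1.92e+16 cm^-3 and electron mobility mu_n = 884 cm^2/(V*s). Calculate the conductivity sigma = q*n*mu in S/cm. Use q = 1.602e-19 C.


Step 1: sigma = q * n * mu
Step 2: sigma = 1.602e-19 * 1.92e+16 * 884
Step 3: sigma = 2.719e+00 S/cm

2.719e+00


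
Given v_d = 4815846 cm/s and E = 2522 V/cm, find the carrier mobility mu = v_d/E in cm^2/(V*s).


Step 1: mu = v_d / E
Step 2: mu = 4815846 / 2522
Step 3: mu = 1909.53 cm^2/(V*s)

1909.53


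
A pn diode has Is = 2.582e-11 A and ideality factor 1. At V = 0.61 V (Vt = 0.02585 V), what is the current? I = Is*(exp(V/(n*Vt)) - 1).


Step 1: V/(n*Vt) = 0.61/(1*0.02585) = 23.5977
Step 2: exp(23.5977) = 1.7715e+10
Step 3: I = 2.582e-11 * (1.7715e+10 - 1) = 4.57e-01 A

4.57e-01


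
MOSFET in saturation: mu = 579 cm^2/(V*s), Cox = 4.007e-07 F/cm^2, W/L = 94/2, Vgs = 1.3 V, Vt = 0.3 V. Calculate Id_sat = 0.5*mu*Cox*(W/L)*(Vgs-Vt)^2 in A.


Step 1: Overdrive voltage Vov = Vgs - Vt = 1.3 - 0.3 = 1.0 V
Step 2: W/L = 94/2 = 47
Step 3: Id = 0.5 * 579 * 4.007e-07 * 47 * 1.0^2
Step 4: Id = 5.45e-03 A

5.45e-03


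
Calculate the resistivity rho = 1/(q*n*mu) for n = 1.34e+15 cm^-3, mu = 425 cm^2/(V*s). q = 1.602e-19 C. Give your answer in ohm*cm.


Step 1: sigma = q * n * mu = 1.602e-19 * 1.34e+15 * 425 = 9.12339e-02 S/cm
Step 2: rho = 1 / sigma = 1 / 9.12339e-02 = 10.96 ohm*cm

10.96


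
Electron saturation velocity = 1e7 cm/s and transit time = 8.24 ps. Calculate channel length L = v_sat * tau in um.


Step 1: tau in seconds = 8.24 ps * 1e-12 = 8.2400e-12 s
Step 2: L = v_sat * tau = 1e7 * 8.2400e-12 = 8.2400e-05 cm
Step 3: L in um = 8.2400e-05 * 1e4 = 0.824 um

0.824


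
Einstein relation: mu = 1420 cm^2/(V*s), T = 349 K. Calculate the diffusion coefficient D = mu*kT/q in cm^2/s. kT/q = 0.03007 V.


Step 1: D = mu * (kT/q)
Step 2: D = 1420 * 0.03007
Step 3: D = 42.7 cm^2/s

42.7


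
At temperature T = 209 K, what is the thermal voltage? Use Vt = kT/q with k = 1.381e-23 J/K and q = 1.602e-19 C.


Step 1: kT = 1.381e-23 * 209 = 2.88629e-21 J
Step 2: Vt = kT/q = 2.88629e-21 / 1.602e-19
Step 3: Vt = 0.01802 V

0.01802


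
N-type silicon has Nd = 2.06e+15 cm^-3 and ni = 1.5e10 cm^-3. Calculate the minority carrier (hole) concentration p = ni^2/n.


Step 1: Since Nd >> ni, n ≈ Nd = 2.06e+15 cm^-3
Step 2: p = ni^2 / n = (1.5e10)^2 / 2.06e+15
Step 3: p = 2.25e20 / 2.06e+15 = 1.09e+05 cm^-3

1.09e+05


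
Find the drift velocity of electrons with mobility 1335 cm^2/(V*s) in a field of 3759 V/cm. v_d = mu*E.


Step 1: v_d = mu * E
Step 2: v_d = 1335 * 3759 = 5018265
Step 3: v_d = 5.02e+06 cm/s

5.02e+06


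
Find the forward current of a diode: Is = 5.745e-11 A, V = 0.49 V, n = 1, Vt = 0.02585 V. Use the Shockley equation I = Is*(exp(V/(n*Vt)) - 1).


Step 1: V/(n*Vt) = 0.49/(1*0.02585) = 18.9555
Step 2: exp(18.9555) = 1.7071e+08
Step 3: I = 5.745e-11 * (1.7071e+08 - 1) = 9.81e-03 A

9.81e-03


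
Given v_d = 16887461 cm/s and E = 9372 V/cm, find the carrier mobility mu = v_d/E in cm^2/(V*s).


Step 1: mu = v_d / E
Step 2: mu = 16887461 / 9372
Step 3: mu = 1801.91 cm^2/(V*s)

1801.91


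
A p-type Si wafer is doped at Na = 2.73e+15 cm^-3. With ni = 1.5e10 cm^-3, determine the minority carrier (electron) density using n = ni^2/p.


Step 1: Majority hole concentration p ≈ Na = 2.73e+15 cm^-3
Step 2: n = ni^2 / Na = (1.5e10)^2 / 2.73e+15
Step 3: n = 8.24e+04 cm^-3

8.24e+04


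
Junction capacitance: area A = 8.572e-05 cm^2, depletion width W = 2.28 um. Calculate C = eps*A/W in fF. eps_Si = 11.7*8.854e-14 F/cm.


Step 1: eps_Si = 11.7 * 8.854e-14 = 1.035918e-12 F/cm
Step 2: W in cm = 2.28 * 1e-4 = 2.28e-04 cm
Step 3: C = 1.035918e-12 * 8.572e-05 / 2.28e-04 = 3.894688e-13 F
Step 4: C = 389.47 fF

389.47


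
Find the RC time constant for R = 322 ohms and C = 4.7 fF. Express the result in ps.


Step 1: tau = R * C
Step 2: tau = 322 * 4.7 fF = 322 * 4.7e-15 F
Step 3: tau = 1.5134e-12 s = 1.5134 ps

1.5134


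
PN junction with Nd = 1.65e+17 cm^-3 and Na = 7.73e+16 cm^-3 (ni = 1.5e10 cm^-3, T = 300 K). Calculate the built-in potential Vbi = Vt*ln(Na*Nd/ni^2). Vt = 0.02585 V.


Step 1: Compute Na*Nd/ni^2 = 7.73e+16 * 1.65e+17 / (1.5e10)^2 = 5.6687e+13
Step 2: ln(5.6687e+13) = 31.6686
Step 3: Vbi = 0.02585 * 31.6686 = 0.819 V

0.819


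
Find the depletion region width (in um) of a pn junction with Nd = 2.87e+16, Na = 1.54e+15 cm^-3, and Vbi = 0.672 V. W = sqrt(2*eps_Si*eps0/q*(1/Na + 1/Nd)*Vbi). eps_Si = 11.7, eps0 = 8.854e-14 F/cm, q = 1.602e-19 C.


Step 1: 1/Na + 1/Nd = 1/1.54e+15 + 1/2.87e+16 = 6.84194e-16
Step 2: 2*eps*eps0/q = 2*11.7*8.854e-14/1.602e-19 = 1.293281e+07
Step 3: W^2 = 1.293281e+07 * 6.84194e-16 * 0.672 = 5.94623e-09
Step 4: W = sqrt(5.94623e-09) = 7.711e-05 cm = 0.7711 um

0.7711


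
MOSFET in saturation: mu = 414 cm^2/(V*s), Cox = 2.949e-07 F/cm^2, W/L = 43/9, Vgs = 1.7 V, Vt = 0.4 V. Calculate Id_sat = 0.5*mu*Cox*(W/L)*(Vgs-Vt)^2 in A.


Step 1: Overdrive voltage Vov = Vgs - Vt = 1.7 - 0.4 = 1.3 V
Step 2: W/L = 43/9 = 4.77778
Step 3: Id = 0.5 * 414 * 2.949e-07 * 4.77778 * 1.3^2
Step 4: Id = 4.93e-04 A

4.93e-04


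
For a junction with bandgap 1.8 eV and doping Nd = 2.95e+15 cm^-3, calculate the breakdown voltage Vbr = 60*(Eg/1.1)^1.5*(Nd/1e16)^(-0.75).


Step 1: Eg/1.1 = 1.8/1.1 = 1.636364
Step 2: (Eg/1.1)^1.5 = 1.636364^1.5 = 2.093244
Step 3: (Nd/1e16)^(-0.75) = (0.295)^(-0.75) = 2.498236
Step 4: Vbr = 60 * 2.093244 * 2.498236 = 313.8 V

313.8


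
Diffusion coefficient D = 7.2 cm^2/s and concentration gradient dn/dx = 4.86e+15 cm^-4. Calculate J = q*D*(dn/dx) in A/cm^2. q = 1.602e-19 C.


Step 1: J = q * D * (dn/dx)
Step 2: J = 1.602e-19 * 7.2 * 4.86e+15
Step 3: J = 5.61e-03 A/cm^2

5.61e-03


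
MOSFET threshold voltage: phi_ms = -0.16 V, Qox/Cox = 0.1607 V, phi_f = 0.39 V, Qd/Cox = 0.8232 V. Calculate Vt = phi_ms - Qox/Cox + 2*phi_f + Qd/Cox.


Step 1: Vt = phi_ms - Qox/Cox + 2*phi_f + Qd/Cox
Step 2: Vt = -0.16 - 0.1607 + 2*0.39 + 0.8232
Step 3: Vt = -0.16 - 0.1607 + 0.78 + 0.8232
Step 4: Vt = 1.2825 V

1.2825


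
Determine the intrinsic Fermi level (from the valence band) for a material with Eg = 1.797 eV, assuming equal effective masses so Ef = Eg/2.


Step 1: For an intrinsic semiconductor, the Fermi level sits at midgap.
Step 2: Ef = Eg / 2 = 1.797 / 2 = 0.8985 eV

0.8985


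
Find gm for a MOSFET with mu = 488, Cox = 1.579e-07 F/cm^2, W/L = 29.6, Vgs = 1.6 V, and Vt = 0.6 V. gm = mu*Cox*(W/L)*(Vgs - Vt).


Step 1: Vov = Vgs - Vt = 1.6 - 0.6 = 1.0 V
Step 2: gm = mu * Cox * (W/L) * Vov
Step 3: gm = 488 * 1.579e-07 * 29.6 * 1.0 = 2.28e-03 S

2.28e-03


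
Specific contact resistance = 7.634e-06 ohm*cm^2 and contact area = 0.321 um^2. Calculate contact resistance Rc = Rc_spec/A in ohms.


Step 1: Convert area to cm^2: 0.321 um^2 = 3.2100e-09 cm^2
Step 2: Rc = Rc_spec / A = 7.634e-06 / 3.2100e-09
Step 3: Rc = 2.38e+03 ohms

2.38e+03


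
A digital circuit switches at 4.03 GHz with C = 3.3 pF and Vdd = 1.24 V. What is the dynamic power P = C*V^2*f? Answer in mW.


Step 1: V^2 = 1.24^2 = 1.5376 V^2
Step 2: P = C*V^2*f = 3.3e-12 F * 1.5376 * 4.03e9 Hz
Step 3: P = 2.04485424e-02 W
Step 4: P = 20.449 mW

20.449


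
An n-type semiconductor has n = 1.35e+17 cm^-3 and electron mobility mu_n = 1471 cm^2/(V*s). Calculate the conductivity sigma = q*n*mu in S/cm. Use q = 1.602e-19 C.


Step 1: sigma = q * n * mu
Step 2: sigma = 1.602e-19 * 1.35e+17 * 1471
Step 3: sigma = 3.181e+01 S/cm

3.181e+01


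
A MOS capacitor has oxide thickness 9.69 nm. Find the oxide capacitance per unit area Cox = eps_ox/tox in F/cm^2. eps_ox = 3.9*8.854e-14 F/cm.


Step 1: eps_ox = 3.9 * 8.854e-14 = 3.45306e-13 F/cm
Step 2: tox in cm = 9.69 nm * 1e-7 = 9.6900e-07 cm
Step 3: Cox = 3.45306e-13 / 9.6900e-07 = 3.56e-07 F/cm^2

3.56e-07


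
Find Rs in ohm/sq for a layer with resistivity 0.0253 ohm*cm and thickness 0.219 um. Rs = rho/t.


Step 1: Convert thickness to cm: t = 0.219 um = 2.1900e-05 cm
Step 2: Rs = rho / t = 0.0253 / 2.1900e-05
Step 3: Rs = 1155.3 ohm/sq

1155.3


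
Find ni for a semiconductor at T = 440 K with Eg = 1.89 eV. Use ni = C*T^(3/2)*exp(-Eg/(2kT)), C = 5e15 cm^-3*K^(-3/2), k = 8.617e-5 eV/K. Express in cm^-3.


Step 1: Compute kT = 8.617e-5 * 440 = 0.0379148 eV
Step 2: Exponent = -Eg/(2kT) = -1.89/(2*0.0379148) = -24.92430
Step 3: T^(3/2) = 440^1.5 = 9229.52
Step 4: ni = 5e15 * 9229.52 * exp(-24.92430) = 6.91e+08 cm^-3

6.91e+08


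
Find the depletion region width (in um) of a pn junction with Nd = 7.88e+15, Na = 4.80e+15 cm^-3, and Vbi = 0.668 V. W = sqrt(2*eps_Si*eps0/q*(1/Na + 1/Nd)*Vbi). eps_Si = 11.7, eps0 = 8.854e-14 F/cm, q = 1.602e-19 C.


Step 1: 1/Na + 1/Nd = 1/4.80e+15 + 1/7.88e+15 = 3.35237e-16
Step 2: 2*eps*eps0/q = 2*11.7*8.854e-14/1.602e-19 = 1.293281e+07
Step 3: W^2 = 1.293281e+07 * 3.35237e-16 * 0.668 = 2.89615e-09
Step 4: W = sqrt(2.89615e-09) = 5.382e-05 cm = 0.5382 um

0.5382


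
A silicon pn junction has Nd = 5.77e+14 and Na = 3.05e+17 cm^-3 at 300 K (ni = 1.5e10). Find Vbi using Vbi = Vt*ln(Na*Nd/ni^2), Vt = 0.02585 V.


Step 1: Compute Na*Nd/ni^2 = 3.05e+17 * 5.77e+14 / (1.5e10)^2 = 7.8216e+11
Step 2: ln(7.8216e+11) = 27.3853
Step 3: Vbi = 0.02585 * 27.3853 = 0.708 V

0.708


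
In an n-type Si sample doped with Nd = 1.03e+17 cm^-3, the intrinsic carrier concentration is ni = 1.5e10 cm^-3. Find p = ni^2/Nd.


Step 1: Since Nd >> ni, n ≈ Nd = 1.03e+17 cm^-3
Step 2: p = ni^2 / n = (1.5e10)^2 / 1.03e+17
Step 3: p = 2.25e20 / 1.03e+17 = 2.18e+03 cm^-3

2.18e+03


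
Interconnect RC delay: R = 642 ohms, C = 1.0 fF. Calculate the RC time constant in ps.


Step 1: tau = R * C
Step 2: tau = 642 * 1.0 fF = 642 * 1.0e-15 F
Step 3: tau = 6.42e-13 s = 0.642 ps

0.642


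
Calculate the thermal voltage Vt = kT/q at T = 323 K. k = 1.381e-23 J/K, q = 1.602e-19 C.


Step 1: kT = 1.381e-23 * 323 = 4.46063e-21 J
Step 2: Vt = kT/q = 4.46063e-21 / 1.602e-19
Step 3: Vt = 0.02784 V

0.02784


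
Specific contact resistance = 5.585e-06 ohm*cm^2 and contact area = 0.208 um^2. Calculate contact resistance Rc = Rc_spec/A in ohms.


Step 1: Convert area to cm^2: 0.208 um^2 = 2.0800e-09 cm^2
Step 2: Rc = Rc_spec / A = 5.585e-06 / 2.0800e-09
Step 3: Rc = 2.69e+03 ohms

2.69e+03


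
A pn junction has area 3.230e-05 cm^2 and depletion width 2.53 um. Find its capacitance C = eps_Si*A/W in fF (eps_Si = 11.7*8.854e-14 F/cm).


Step 1: eps_Si = 11.7 * 8.854e-14 = 1.035918e-12 F/cm
Step 2: W in cm = 2.53 * 1e-4 = 2.53e-04 cm
Step 3: C = 1.035918e-12 * 3.230e-05 / 2.53e-04 = 1.322536e-13 F
Step 4: C = 132.25 fF

132.25


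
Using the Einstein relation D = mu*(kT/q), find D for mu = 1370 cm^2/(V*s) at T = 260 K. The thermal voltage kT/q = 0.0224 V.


Step 1: D = mu * (kT/q)
Step 2: D = 1370 * 0.0224
Step 3: D = 30.69 cm^2/s

30.69


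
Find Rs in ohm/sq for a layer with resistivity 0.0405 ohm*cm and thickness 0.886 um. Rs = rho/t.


Step 1: Convert thickness to cm: t = 0.886 um = 8.8600e-05 cm
Step 2: Rs = rho / t = 0.0405 / 8.8600e-05
Step 3: Rs = 457.1 ohm/sq

457.1


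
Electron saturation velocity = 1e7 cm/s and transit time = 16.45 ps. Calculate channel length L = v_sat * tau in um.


Step 1: tau in seconds = 16.45 ps * 1e-12 = 1.6450e-11 s
Step 2: L = v_sat * tau = 1e7 * 1.6450e-11 = 1.6450e-04 cm
Step 3: L in um = 1.6450e-04 * 1e4 = 1.645 um

1.645


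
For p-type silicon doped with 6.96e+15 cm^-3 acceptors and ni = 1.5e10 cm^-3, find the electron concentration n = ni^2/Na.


Step 1: Majority hole concentration p ≈ Na = 6.96e+15 cm^-3
Step 2: n = ni^2 / Na = (1.5e10)^2 / 6.96e+15
Step 3: n = 3.23e+04 cm^-3

3.23e+04


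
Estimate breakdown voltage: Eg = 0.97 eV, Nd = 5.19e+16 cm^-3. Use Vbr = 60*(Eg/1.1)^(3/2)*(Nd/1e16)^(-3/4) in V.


Step 1: Eg/1.1 = 0.97/1.1 = 0.881818
Step 2: (Eg/1.1)^1.5 = 0.881818^1.5 = 0.828073
Step 3: (Nd/1e16)^(-0.75) = (5.19)^(-0.75) = 0.290820
Step 4: Vbr = 60 * 0.828073 * 0.290820 = 14.4 V

14.4


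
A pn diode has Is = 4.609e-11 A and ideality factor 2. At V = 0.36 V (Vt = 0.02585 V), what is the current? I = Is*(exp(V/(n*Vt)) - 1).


Step 1: V/(n*Vt) = 0.36/(2*0.02585) = 6.9632
Step 2: exp(6.9632) = 1.0570e+03
Step 3: I = 4.609e-11 * (1.0570e+03 - 1) = 4.87e-08 A

4.87e-08


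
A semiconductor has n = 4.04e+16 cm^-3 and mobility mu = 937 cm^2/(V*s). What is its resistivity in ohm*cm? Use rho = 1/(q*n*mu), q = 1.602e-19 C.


Step 1: sigma = q * n * mu = 1.602e-19 * 4.04e+16 * 937 = 6.06434e+00 S/cm
Step 2: rho = 1 / sigma = 1 / 6.06434e+00 = 0.1649 ohm*cm

0.1649


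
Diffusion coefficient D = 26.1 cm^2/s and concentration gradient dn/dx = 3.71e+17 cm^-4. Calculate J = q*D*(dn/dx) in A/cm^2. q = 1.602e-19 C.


Step 1: J = q * D * (dn/dx)
Step 2: J = 1.602e-19 * 26.1 * 3.71e+17
Step 3: J = 1.55e+00 A/cm^2

1.55e+00


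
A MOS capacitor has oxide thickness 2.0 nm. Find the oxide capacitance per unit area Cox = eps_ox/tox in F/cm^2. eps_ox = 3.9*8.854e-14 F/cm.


Step 1: eps_ox = 3.9 * 8.854e-14 = 3.45306e-13 F/cm
Step 2: tox in cm = 2.0 nm * 1e-7 = 2.0000e-07 cm
Step 3: Cox = 3.45306e-13 / 2.0000e-07 = 1.73e-06 F/cm^2

1.73e-06


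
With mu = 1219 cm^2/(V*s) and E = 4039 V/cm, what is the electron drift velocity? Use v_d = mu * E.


Step 1: v_d = mu * E
Step 2: v_d = 1219 * 4039 = 4923541
Step 3: v_d = 4.92e+06 cm/s

4.92e+06


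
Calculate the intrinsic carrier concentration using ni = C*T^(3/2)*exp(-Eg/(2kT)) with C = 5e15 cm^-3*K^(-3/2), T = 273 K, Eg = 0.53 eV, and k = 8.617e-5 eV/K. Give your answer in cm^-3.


Step 1: Compute kT = 8.617e-5 * 273 = 0.02352441 eV
Step 2: Exponent = -Eg/(2kT) = -0.53/(2*0.02352441) = -11.26489
Step 3: T^(3/2) = 273^1.5 = 4510.70
Step 4: ni = 5e15 * 4510.70 * exp(-11.26489) = 2.89e+14 cm^-3

2.89e+14


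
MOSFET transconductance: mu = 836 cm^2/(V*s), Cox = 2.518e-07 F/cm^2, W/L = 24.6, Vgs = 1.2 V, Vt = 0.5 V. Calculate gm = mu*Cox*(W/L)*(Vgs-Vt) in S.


Step 1: Vov = Vgs - Vt = 1.2 - 0.5 = 0.7 V
Step 2: gm = mu * Cox * (W/L) * Vov
Step 3: gm = 836 * 2.518e-07 * 24.6 * 0.7 = 3.62e-03 S

3.62e-03


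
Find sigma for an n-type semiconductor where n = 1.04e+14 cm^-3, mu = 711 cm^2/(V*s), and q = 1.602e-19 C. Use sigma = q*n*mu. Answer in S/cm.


Step 1: sigma = q * n * mu
Step 2: sigma = 1.602e-19 * 1.04e+14 * 711
Step 3: sigma = 1.185e-02 S/cm

1.185e-02


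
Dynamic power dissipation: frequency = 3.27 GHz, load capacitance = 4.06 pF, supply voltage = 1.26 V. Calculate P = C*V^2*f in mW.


Step 1: V^2 = 1.26^2 = 1.5876 V^2
Step 2: P = C*V^2*f = 4.06e-12 F * 1.5876 * 3.27e9 Hz
Step 3: P = 2.107729512e-02 W
Step 4: P = 21.077 mW

21.077


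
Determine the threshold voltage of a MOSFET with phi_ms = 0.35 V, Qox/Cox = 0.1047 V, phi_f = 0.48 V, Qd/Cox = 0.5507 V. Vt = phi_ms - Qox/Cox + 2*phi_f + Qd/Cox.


Step 1: Vt = phi_ms - Qox/Cox + 2*phi_f + Qd/Cox
Step 2: Vt = 0.35 - 0.1047 + 2*0.48 + 0.5507
Step 3: Vt = 0.35 - 0.1047 + 0.96 + 0.5507
Step 4: Vt = 1.756 V

1.756


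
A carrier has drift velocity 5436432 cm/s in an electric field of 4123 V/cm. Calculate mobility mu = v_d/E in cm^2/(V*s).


Step 1: mu = v_d / E
Step 2: mu = 5436432 / 4123
Step 3: mu = 1318.56 cm^2/(V*s)

1318.56


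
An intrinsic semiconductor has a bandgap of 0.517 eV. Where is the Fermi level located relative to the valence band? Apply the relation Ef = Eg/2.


Step 1: For an intrinsic semiconductor, the Fermi level sits at midgap.
Step 2: Ef = Eg / 2 = 0.517 / 2 = 0.2585 eV

0.2585


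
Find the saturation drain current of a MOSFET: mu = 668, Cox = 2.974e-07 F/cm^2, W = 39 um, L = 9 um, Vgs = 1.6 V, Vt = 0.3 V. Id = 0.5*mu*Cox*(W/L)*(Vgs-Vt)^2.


Step 1: Overdrive voltage Vov = Vgs - Vt = 1.6 - 0.3 = 1.3 V
Step 2: W/L = 39/9 = 4.33333
Step 3: Id = 0.5 * 668 * 2.974e-07 * 4.33333 * 1.3^2
Step 4: Id = 7.27e-04 A

7.27e-04


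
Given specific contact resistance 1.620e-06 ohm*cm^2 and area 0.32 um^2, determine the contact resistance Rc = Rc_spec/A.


Step 1: Convert area to cm^2: 0.32 um^2 = 3.2000e-09 cm^2
Step 2: Rc = Rc_spec / A = 1.620e-06 / 3.2000e-09
Step 3: Rc = 5.06e+02 ohms

5.06e+02


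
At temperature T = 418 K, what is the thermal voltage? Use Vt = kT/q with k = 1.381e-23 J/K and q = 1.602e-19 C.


Step 1: kT = 1.381e-23 * 418 = 5.77258e-21 J
Step 2: Vt = kT/q = 5.77258e-21 / 1.602e-19
Step 3: Vt = 0.03603 V

0.03603


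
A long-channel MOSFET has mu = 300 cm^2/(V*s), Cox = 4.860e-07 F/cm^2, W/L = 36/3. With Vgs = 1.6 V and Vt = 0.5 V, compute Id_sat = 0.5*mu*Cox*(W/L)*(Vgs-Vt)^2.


Step 1: Overdrive voltage Vov = Vgs - Vt = 1.6 - 0.5 = 1.1 V
Step 2: W/L = 36/3 = 12
Step 3: Id = 0.5 * 300 * 4.860e-07 * 12 * 1.1^2
Step 4: Id = 1.06e-03 A

1.06e-03


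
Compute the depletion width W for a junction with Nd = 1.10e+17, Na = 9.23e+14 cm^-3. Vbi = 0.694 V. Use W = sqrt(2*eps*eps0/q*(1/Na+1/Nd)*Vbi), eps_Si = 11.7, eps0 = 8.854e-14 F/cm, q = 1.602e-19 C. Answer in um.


Step 1: 1/Na + 1/Nd = 1/9.23e+14 + 1/1.10e+17 = 1.09251e-15
Step 2: 2*eps*eps0/q = 2*11.7*8.854e-14/1.602e-19 = 1.293281e+07
Step 3: W^2 = 1.293281e+07 * 1.09251e-15 * 0.694 = 9.80568e-09
Step 4: W = sqrt(9.80568e-09) = 9.902e-05 cm = 0.9902 um

0.9902


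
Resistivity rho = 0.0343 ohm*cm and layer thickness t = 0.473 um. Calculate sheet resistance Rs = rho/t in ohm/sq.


Step 1: Convert thickness to cm: t = 0.473 um = 4.7300e-05 cm
Step 2: Rs = rho / t = 0.0343 / 4.7300e-05
Step 3: Rs = 725.2 ohm/sq

725.2


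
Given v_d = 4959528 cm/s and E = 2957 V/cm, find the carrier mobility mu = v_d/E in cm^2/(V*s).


Step 1: mu = v_d / E
Step 2: mu = 4959528 / 2957
Step 3: mu = 1677.22 cm^2/(V*s)

1677.22


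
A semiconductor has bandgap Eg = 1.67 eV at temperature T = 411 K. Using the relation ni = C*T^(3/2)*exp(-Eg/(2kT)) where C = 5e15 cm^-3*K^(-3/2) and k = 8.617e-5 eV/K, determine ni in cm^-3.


Step 1: Compute kT = 8.617e-5 * 411 = 0.03541587 eV
Step 2: Exponent = -Eg/(2kT) = -1.67/(2*0.03541587) = -23.57700
Step 3: T^(3/2) = 411^1.5 = 8332.26
Step 4: ni = 5e15 * 8332.26 * exp(-23.57700) = 2.40e+09 cm^-3

2.40e+09


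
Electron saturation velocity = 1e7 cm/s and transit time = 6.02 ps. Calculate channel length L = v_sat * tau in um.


Step 1: tau in seconds = 6.02 ps * 1e-12 = 6.0200e-12 s
Step 2: L = v_sat * tau = 1e7 * 6.0200e-12 = 6.0200e-05 cm
Step 3: L in um = 6.0200e-05 * 1e4 = 0.602 um

0.602


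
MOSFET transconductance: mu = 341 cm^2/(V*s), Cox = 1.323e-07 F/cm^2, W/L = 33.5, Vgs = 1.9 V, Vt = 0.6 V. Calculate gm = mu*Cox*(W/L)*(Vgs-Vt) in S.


Step 1: Vov = Vgs - Vt = 1.9 - 0.6 = 1.3 V
Step 2: gm = mu * Cox * (W/L) * Vov
Step 3: gm = 341 * 1.323e-07 * 33.5 * 1.3 = 1.96e-03 S

1.96e-03


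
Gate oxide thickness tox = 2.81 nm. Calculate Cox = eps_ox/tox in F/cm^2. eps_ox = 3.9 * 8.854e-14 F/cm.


Step 1: eps_ox = 3.9 * 8.854e-14 = 3.45306e-13 F/cm
Step 2: tox in cm = 2.81 nm * 1e-7 = 2.8100e-07 cm
Step 3: Cox = 3.45306e-13 / 2.8100e-07 = 1.23e-06 F/cm^2

1.23e-06


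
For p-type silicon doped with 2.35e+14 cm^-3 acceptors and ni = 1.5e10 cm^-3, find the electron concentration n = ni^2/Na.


Step 1: Majority hole concentration p ≈ Na = 2.35e+14 cm^-3
Step 2: n = ni^2 / Na = (1.5e10)^2 / 2.35e+14
Step 3: n = 9.57e+05 cm^-3

9.57e+05


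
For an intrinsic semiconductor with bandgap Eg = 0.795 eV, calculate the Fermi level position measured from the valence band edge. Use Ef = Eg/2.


Step 1: For an intrinsic semiconductor, the Fermi level sits at midgap.
Step 2: Ef = Eg / 2 = 0.795 / 2 = 0.3975 eV

0.3975


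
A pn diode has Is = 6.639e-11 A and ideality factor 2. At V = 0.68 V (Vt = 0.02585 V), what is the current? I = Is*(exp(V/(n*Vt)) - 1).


Step 1: V/(n*Vt) = 0.68/(2*0.02585) = 13.1528
Step 2: exp(13.1528) = 5.1545e+05
Step 3: I = 6.639e-11 * (5.1545e+05 - 1) = 3.42e-05 A

3.42e-05


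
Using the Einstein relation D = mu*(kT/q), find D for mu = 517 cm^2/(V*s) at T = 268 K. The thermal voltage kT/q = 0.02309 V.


Step 1: D = mu * (kT/q)
Step 2: D = 517 * 0.02309
Step 3: D = 11.94 cm^2/s

11.94


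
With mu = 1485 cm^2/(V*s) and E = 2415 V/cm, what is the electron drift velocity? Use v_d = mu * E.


Step 1: v_d = mu * E
Step 2: v_d = 1485 * 2415 = 3586275
Step 3: v_d = 3.59e+06 cm/s

3.59e+06


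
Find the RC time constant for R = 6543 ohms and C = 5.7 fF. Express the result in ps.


Step 1: tau = R * C
Step 2: tau = 6543 * 5.7 fF = 6543 * 5.7e-15 F
Step 3: tau = 3.72951e-11 s = 37.2951 ps

37.2951


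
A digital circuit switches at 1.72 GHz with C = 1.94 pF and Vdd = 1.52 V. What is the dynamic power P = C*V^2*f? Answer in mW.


Step 1: V^2 = 1.52^2 = 2.3104 V^2
Step 2: P = C*V^2*f = 1.94e-12 F * 2.3104 * 1.72e9 Hz
Step 3: P = 7.70934272e-03 W
Step 4: P = 7.709 mW

7.709


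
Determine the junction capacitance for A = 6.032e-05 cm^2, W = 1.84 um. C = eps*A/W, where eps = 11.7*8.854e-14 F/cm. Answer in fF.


Step 1: eps_Si = 11.7 * 8.854e-14 = 1.035918e-12 F/cm
Step 2: W in cm = 1.84 * 1e-4 = 1.84e-04 cm
Step 3: C = 1.035918e-12 * 6.032e-05 / 1.84e-04 = 3.396009e-13 F
Step 4: C = 339.6 fF

339.6


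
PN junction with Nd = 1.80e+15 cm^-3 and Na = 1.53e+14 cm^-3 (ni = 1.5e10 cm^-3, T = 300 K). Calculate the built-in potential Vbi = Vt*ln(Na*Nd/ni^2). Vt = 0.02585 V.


Step 1: Compute Na*Nd/ni^2 = 1.53e+14 * 1.80e+15 / (1.5e10)^2 = 1.2240e+09
Step 2: ln(1.2240e+09) = 20.9254
Step 3: Vbi = 0.02585 * 20.9254 = 0.541 V

0.541


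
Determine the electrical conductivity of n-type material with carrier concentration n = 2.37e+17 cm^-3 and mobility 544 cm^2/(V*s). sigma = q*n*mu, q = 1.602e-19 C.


Step 1: sigma = q * n * mu
Step 2: sigma = 1.602e-19 * 2.37e+17 * 544
Step 3: sigma = 2.065e+01 S/cm

2.065e+01


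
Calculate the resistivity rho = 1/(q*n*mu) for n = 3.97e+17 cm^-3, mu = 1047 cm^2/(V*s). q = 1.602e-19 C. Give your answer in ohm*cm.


Step 1: sigma = q * n * mu = 1.602e-19 * 3.97e+17 * 1047 = 6.65886e+01 S/cm
Step 2: rho = 1 / sigma = 1 / 6.65886e+01 = 0.01502 ohm*cm

0.01502


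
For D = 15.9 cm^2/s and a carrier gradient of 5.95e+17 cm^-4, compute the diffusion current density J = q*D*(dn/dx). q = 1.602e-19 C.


Step 1: J = q * D * (dn/dx)
Step 2: J = 1.602e-19 * 15.9 * 5.95e+17
Step 3: J = 1.52e+00 A/cm^2

1.52e+00


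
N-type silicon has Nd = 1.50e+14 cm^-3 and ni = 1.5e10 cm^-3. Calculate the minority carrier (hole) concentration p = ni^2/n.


Step 1: Since Nd >> ni, n ≈ Nd = 1.50e+14 cm^-3
Step 2: p = ni^2 / n = (1.5e10)^2 / 1.50e+14
Step 3: p = 2.25e20 / 1.50e+14 = 1.50e+06 cm^-3

1.50e+06


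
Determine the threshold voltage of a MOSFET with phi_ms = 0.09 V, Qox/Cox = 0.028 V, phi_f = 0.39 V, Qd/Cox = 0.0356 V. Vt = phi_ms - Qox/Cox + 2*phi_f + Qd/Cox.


Step 1: Vt = phi_ms - Qox/Cox + 2*phi_f + Qd/Cox
Step 2: Vt = 0.09 - 0.028 + 2*0.39 + 0.0356
Step 3: Vt = 0.09 - 0.028 + 0.78 + 0.0356
Step 4: Vt = 0.8776 V

0.8776


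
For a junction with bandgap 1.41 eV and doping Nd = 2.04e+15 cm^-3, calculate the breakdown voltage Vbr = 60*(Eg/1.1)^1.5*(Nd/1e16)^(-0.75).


Step 1: Eg/1.1 = 1.41/1.1 = 1.281818
Step 2: (Eg/1.1)^1.5 = 1.281818^1.5 = 1.451241
Step 3: (Nd/1e16)^(-0.75) = (0.204)^(-0.75) = 3.294408
Step 4: Vbr = 60 * 1.451241 * 3.294408 = 286.9 V

286.9


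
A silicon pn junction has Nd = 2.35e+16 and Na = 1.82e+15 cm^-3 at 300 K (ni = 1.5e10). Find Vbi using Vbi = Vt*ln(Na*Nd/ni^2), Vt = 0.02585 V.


Step 1: Compute Na*Nd/ni^2 = 1.82e+15 * 2.35e+16 / (1.5e10)^2 = 1.9009e+11
Step 2: ln(1.9009e+11) = 25.9708
Step 3: Vbi = 0.02585 * 25.9708 = 0.671 V

0.671


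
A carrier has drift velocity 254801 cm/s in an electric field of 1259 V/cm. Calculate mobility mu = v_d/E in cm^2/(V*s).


Step 1: mu = v_d / E
Step 2: mu = 254801 / 1259
Step 3: mu = 202.38 cm^2/(V*s)

202.38


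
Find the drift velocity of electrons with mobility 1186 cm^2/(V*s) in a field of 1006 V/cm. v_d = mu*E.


Step 1: v_d = mu * E
Step 2: v_d = 1186 * 1006 = 1193116
Step 3: v_d = 1.19e+06 cm/s

1.19e+06


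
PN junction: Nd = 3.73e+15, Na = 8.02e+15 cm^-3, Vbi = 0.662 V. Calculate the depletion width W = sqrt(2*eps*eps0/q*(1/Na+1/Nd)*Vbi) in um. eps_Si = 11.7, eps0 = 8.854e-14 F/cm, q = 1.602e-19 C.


Step 1: 1/Na + 1/Nd = 1/8.02e+15 + 1/3.73e+15 = 3.92785e-16
Step 2: 2*eps*eps0/q = 2*11.7*8.854e-14/1.602e-19 = 1.293281e+07
Step 3: W^2 = 1.293281e+07 * 3.92785e-16 * 0.662 = 3.36284e-09
Step 4: W = sqrt(3.36284e-09) = 5.799e-05 cm = 0.5799 um

0.5799


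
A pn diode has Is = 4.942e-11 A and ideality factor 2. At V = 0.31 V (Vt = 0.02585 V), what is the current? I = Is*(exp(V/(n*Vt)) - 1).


Step 1: V/(n*Vt) = 0.31/(2*0.02585) = 5.9961
Step 2: exp(5.9961) = 4.0186e+02
Step 3: I = 4.942e-11 * (4.0186e+02 - 1) = 1.98e-08 A

1.98e-08


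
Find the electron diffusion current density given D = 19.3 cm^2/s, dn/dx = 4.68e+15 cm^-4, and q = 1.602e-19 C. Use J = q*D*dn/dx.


Step 1: J = q * D * (dn/dx)
Step 2: J = 1.602e-19 * 19.3 * 4.68e+15
Step 3: J = 1.45e-02 A/cm^2

1.45e-02


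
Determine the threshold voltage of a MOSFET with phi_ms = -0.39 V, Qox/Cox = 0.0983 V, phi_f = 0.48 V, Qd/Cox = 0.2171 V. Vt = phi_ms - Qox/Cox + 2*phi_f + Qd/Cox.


Step 1: Vt = phi_ms - Qox/Cox + 2*phi_f + Qd/Cox
Step 2: Vt = -0.39 - 0.0983 + 2*0.48 + 0.2171
Step 3: Vt = -0.39 - 0.0983 + 0.96 + 0.2171
Step 4: Vt = 0.6888 V

0.6888


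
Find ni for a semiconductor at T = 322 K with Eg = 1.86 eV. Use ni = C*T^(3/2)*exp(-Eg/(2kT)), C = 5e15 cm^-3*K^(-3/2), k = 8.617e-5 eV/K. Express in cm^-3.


Step 1: Compute kT = 8.617e-5 * 322 = 0.02774674 eV
Step 2: Exponent = -Eg/(2kT) = -1.86/(2*0.02774674) = -33.51745
Step 3: T^(3/2) = 322^1.5 = 5778.08
Step 4: ni = 5e15 * 5778.08 * exp(-33.51745) = 8.02e+04 cm^-3

8.02e+04


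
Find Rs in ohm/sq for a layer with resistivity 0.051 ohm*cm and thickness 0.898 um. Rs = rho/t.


Step 1: Convert thickness to cm: t = 0.898 um = 8.9800e-05 cm
Step 2: Rs = rho / t = 0.051 / 8.9800e-05
Step 3: Rs = 567.9 ohm/sq

567.9


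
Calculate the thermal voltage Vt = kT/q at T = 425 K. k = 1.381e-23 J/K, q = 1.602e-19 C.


Step 1: kT = 1.381e-23 * 425 = 5.86925e-21 J
Step 2: Vt = kT/q = 5.86925e-21 / 1.602e-19
Step 3: Vt = 0.03664 V

0.03664


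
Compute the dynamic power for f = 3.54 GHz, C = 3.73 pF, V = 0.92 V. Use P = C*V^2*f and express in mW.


Step 1: V^2 = 0.92^2 = 0.8464 V^2
Step 2: P = C*V^2*f = 3.73e-12 F * 0.8464 * 3.54e9 Hz
Step 3: P = 1.117603488e-02 W
Step 4: P = 11.176 mW

11.176


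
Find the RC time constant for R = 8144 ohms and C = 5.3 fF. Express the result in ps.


Step 1: tau = R * C
Step 2: tau = 8144 * 5.3 fF = 8144 * 5.3e-15 F
Step 3: tau = 4.31632e-11 s = 43.1632 ps

43.1632


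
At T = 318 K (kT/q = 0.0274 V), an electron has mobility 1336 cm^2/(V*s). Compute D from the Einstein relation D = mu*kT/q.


Step 1: D = mu * (kT/q)
Step 2: D = 1336 * 0.0274
Step 3: D = 36.61 cm^2/s

36.61


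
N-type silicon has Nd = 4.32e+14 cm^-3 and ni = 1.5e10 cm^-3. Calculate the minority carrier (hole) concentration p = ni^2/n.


Step 1: Since Nd >> ni, n ≈ Nd = 4.32e+14 cm^-3
Step 2: p = ni^2 / n = (1.5e10)^2 / 4.32e+14
Step 3: p = 2.25e20 / 4.32e+14 = 5.21e+05 cm^-3

5.21e+05


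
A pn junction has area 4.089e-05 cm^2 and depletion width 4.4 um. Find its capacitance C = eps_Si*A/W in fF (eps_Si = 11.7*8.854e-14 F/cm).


Step 1: eps_Si = 11.7 * 8.854e-14 = 1.035918e-12 F/cm
Step 2: W in cm = 4.4 * 1e-4 = 4.40e-04 cm
Step 3: C = 1.035918e-12 * 4.089e-05 / 4.40e-04 = 9.626974e-14 F
Step 4: C = 96.27 fF

96.27


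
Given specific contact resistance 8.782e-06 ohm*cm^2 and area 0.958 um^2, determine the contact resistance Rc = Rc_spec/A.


Step 1: Convert area to cm^2: 0.958 um^2 = 9.5800e-09 cm^2
Step 2: Rc = Rc_spec / A = 8.782e-06 / 9.5800e-09
Step 3: Rc = 9.17e+02 ohms

9.17e+02


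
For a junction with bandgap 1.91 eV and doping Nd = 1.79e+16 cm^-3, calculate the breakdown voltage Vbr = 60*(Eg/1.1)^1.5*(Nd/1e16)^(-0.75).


Step 1: Eg/1.1 = 1.91/1.1 = 1.736364
Step 2: (Eg/1.1)^1.5 = 1.736364^1.5 = 2.288027
Step 3: (Nd/1e16)^(-0.75) = (1.79)^(-0.75) = 0.646190
Step 4: Vbr = 60 * 2.288027 * 0.646190 = 88.7 V

88.7


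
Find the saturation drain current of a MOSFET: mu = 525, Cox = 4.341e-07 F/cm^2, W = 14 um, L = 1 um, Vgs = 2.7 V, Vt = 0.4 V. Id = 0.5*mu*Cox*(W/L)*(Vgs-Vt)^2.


Step 1: Overdrive voltage Vov = Vgs - Vt = 2.7 - 0.4 = 2.3 V
Step 2: W/L = 14/1 = 14
Step 3: Id = 0.5 * 525 * 4.341e-07 * 14 * 2.3^2
Step 4: Id = 8.44e-03 A

8.44e-03


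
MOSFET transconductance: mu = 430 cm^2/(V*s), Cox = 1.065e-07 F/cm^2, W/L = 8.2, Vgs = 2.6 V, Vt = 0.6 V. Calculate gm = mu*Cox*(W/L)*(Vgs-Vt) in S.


Step 1: Vov = Vgs - Vt = 2.6 - 0.6 = 2.0 V
Step 2: gm = mu * Cox * (W/L) * Vov
Step 3: gm = 430 * 1.065e-07 * 8.2 * 2.0 = 7.51e-04 S

7.51e-04


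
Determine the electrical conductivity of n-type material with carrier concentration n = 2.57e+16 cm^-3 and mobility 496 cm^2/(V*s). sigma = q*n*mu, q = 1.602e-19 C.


Step 1: sigma = q * n * mu
Step 2: sigma = 1.602e-19 * 2.57e+16 * 496
Step 3: sigma = 2.042e+00 S/cm

2.042e+00


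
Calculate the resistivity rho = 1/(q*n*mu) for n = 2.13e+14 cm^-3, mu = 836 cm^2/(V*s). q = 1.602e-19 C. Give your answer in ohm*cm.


Step 1: sigma = q * n * mu = 1.602e-19 * 2.13e+14 * 836 = 2.85265e-02 S/cm
Step 2: rho = 1 / sigma = 1 / 2.85265e-02 = 35.06 ohm*cm

35.06


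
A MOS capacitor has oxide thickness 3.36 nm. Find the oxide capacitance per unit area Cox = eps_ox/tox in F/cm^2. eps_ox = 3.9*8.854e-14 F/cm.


Step 1: eps_ox = 3.9 * 8.854e-14 = 3.45306e-13 F/cm
Step 2: tox in cm = 3.36 nm * 1e-7 = 3.3600e-07 cm
Step 3: Cox = 3.45306e-13 / 3.3600e-07 = 1.03e-06 F/cm^2

1.03e-06


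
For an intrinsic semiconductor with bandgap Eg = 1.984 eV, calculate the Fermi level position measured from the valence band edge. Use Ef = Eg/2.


Step 1: For an intrinsic semiconductor, the Fermi level sits at midgap.
Step 2: Ef = Eg / 2 = 1.984 / 2 = 0.992 eV

0.992


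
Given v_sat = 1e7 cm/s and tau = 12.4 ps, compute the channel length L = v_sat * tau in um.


Step 1: tau in seconds = 12.4 ps * 1e-12 = 1.2400e-11 s
Step 2: L = v_sat * tau = 1e7 * 1.2400e-11 = 1.2400e-04 cm
Step 3: L in um = 1.2400e-04 * 1e4 = 1.24 um

1.24


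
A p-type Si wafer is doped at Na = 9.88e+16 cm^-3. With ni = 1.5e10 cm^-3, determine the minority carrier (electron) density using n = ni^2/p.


Step 1: Majority hole concentration p ≈ Na = 9.88e+16 cm^-3
Step 2: n = ni^2 / Na = (1.5e10)^2 / 9.88e+16
Step 3: n = 2.28e+03 cm^-3

2.28e+03


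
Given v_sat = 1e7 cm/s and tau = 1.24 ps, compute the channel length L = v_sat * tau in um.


Step 1: tau in seconds = 1.24 ps * 1e-12 = 1.2400e-12 s
Step 2: L = v_sat * tau = 1e7 * 1.2400e-12 = 1.2400e-05 cm
Step 3: L in um = 1.2400e-05 * 1e4 = 0.124 um

0.124


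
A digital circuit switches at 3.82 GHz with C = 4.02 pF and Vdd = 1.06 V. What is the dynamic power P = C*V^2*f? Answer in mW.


Step 1: V^2 = 1.06^2 = 1.1236 V^2
Step 2: P = C*V^2*f = 4.02e-12 F * 1.1236 * 3.82e9 Hz
Step 3: P = 1.725445104e-02 W
Step 4: P = 17.254 mW

17.254


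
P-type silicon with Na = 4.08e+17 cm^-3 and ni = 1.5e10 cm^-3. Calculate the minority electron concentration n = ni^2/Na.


Step 1: Majority hole concentration p ≈ Na = 4.08e+17 cm^-3
Step 2: n = ni^2 / Na = (1.5e10)^2 / 4.08e+17
Step 3: n = 5.51e+02 cm^-3

5.51e+02


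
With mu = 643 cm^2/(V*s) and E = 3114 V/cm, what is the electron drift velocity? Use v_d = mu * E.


Step 1: v_d = mu * E
Step 2: v_d = 643 * 3114 = 2002302
Step 3: v_d = 2.00e+06 cm/s

2.00e+06


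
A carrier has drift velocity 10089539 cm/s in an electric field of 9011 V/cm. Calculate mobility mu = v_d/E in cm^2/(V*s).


Step 1: mu = v_d / E
Step 2: mu = 10089539 / 9011
Step 3: mu = 1119.69 cm^2/(V*s)

1119.69


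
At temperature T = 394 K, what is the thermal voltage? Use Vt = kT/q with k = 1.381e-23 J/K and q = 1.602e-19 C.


Step 1: kT = 1.381e-23 * 394 = 5.44114e-21 J
Step 2: Vt = kT/q = 5.44114e-21 / 1.602e-19
Step 3: Vt = 0.03396 V

0.03396


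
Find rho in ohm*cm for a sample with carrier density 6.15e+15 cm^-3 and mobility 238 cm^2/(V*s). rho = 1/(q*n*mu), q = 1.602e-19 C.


Step 1: sigma = q * n * mu = 1.602e-19 * 6.15e+15 * 238 = 2.34485e-01 S/cm
Step 2: rho = 1 / sigma = 1 / 2.34485e-01 = 4.265 ohm*cm

4.265


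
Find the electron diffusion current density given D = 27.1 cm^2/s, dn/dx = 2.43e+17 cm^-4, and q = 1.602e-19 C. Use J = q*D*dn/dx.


Step 1: J = q * D * (dn/dx)
Step 2: J = 1.602e-19 * 27.1 * 2.43e+17
Step 3: J = 1.05e+00 A/cm^2

1.05e+00


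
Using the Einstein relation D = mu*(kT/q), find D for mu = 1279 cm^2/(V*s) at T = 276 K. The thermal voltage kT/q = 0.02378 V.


Step 1: D = mu * (kT/q)
Step 2: D = 1279 * 0.02378
Step 3: D = 30.41 cm^2/s

30.41


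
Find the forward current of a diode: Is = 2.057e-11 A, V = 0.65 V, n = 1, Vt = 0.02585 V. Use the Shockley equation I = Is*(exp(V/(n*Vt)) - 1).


Step 1: V/(n*Vt) = 0.65/(1*0.02585) = 25.1451
Step 2: exp(25.1451) = 8.3249e+10
Step 3: I = 2.057e-11 * (8.3249e+10 - 1) = 1.71e+00 A

1.71e+00


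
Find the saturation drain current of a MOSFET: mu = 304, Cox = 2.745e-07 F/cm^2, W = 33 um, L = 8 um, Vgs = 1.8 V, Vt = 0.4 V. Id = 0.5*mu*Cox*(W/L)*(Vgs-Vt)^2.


Step 1: Overdrive voltage Vov = Vgs - Vt = 1.8 - 0.4 = 1.4 V
Step 2: W/L = 33/8 = 4.125
Step 3: Id = 0.5 * 304 * 2.745e-07 * 4.125 * 1.4^2
Step 4: Id = 3.37e-04 A

3.37e-04


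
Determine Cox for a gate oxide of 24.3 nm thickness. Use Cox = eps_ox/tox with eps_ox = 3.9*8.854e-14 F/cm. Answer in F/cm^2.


Step 1: eps_ox = 3.9 * 8.854e-14 = 3.45306e-13 F/cm
Step 2: tox in cm = 24.3 nm * 1e-7 = 2.4300e-06 cm
Step 3: Cox = 3.45306e-13 / 2.4300e-06 = 1.42e-07 F/cm^2

1.42e-07


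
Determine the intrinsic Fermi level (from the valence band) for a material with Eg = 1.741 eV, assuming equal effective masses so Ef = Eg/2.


Step 1: For an intrinsic semiconductor, the Fermi level sits at midgap.
Step 2: Ef = Eg / 2 = 1.741 / 2 = 0.8705 eV

0.8705


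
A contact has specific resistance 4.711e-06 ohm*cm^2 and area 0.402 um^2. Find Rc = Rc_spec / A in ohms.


Step 1: Convert area to cm^2: 0.402 um^2 = 4.0200e-09 cm^2
Step 2: Rc = Rc_spec / A = 4.711e-06 / 4.0200e-09
Step 3: Rc = 1.17e+03 ohms

1.17e+03


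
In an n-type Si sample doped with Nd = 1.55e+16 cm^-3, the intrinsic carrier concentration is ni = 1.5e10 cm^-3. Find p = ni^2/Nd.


Step 1: Since Nd >> ni, n ≈ Nd = 1.55e+16 cm^-3
Step 2: p = ni^2 / n = (1.5e10)^2 / 1.55e+16
Step 3: p = 2.25e20 / 1.55e+16 = 1.45e+04 cm^-3

1.45e+04


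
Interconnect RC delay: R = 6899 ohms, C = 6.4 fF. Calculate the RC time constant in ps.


Step 1: tau = R * C
Step 2: tau = 6899 * 6.4 fF = 6899 * 6.4e-15 F
Step 3: tau = 4.41536e-11 s = 44.1536 ps

44.1536


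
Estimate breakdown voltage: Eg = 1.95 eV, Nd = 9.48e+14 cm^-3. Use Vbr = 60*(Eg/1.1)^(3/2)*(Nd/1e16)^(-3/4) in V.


Step 1: Eg/1.1 = 1.95/1.1 = 1.772727
Step 2: (Eg/1.1)^1.5 = 1.772727^1.5 = 2.360276
Step 3: (Nd/1e16)^(-0.75) = (0.0948)^(-0.75) = 5.853205
Step 4: Vbr = 60 * 2.360276 * 5.853205 = 828.9 V

828.9


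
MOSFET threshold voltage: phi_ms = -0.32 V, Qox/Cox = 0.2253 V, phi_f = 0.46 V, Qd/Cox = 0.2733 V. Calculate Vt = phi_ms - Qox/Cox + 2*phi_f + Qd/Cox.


Step 1: Vt = phi_ms - Qox/Cox + 2*phi_f + Qd/Cox
Step 2: Vt = -0.32 - 0.2253 + 2*0.46 + 0.2733
Step 3: Vt = -0.32 - 0.2253 + 0.92 + 0.2733
Step 4: Vt = 0.648 V

0.648


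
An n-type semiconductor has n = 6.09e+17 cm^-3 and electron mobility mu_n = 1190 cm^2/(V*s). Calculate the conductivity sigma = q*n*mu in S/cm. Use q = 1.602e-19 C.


Step 1: sigma = q * n * mu
Step 2: sigma = 1.602e-19 * 6.09e+17 * 1190
Step 3: sigma = 1.161e+02 S/cm

1.161e+02


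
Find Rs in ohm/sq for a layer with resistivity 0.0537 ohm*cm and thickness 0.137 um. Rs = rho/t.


Step 1: Convert thickness to cm: t = 0.137 um = 1.3700e-05 cm
Step 2: Rs = rho / t = 0.0537 / 1.3700e-05
Step 3: Rs = 3919.7 ohm/sq

3919.7


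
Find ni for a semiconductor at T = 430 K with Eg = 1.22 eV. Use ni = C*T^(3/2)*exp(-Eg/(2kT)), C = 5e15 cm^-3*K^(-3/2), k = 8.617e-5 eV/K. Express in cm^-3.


Step 1: Compute kT = 8.617e-5 * 430 = 0.0370531 eV
Step 2: Exponent = -Eg/(2kT) = -1.22/(2*0.0370531) = -16.46286
Step 3: T^(3/2) = 430^1.5 = 8916.67
Step 4: ni = 5e15 * 8916.67 * exp(-16.46286) = 3.16e+12 cm^-3

3.16e+12


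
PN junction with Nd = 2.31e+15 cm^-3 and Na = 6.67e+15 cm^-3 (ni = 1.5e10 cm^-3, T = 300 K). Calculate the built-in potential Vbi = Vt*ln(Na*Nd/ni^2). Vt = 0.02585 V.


Step 1: Compute Na*Nd/ni^2 = 6.67e+15 * 2.31e+15 / (1.5e10)^2 = 6.8479e+10
Step 2: ln(6.8479e+10) = 24.9498
Step 3: Vbi = 0.02585 * 24.9498 = 0.645 V

0.645
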